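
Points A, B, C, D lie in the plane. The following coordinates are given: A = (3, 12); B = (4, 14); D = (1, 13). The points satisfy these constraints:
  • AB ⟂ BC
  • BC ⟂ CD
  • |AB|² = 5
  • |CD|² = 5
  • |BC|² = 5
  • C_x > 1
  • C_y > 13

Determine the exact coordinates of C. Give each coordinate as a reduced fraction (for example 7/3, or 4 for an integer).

1. C_x = 2  [[AB ⟂ BC ⇒ 1x+2y-32=0] ∩ [|C−(1, 13)|²=5]]
2. C_y = 15  [[AB ⟂ BC ⇒ 1x+2y-32=0] ∩ [|C−(1, 13)|²=5]]
   so C = (2, 15)

C = (2, 15)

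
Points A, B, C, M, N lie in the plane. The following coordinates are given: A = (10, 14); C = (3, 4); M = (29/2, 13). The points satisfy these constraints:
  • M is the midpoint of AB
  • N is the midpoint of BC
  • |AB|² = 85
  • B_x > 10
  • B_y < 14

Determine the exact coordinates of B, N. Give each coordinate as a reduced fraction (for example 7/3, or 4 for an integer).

B = (19, 12)
N = (11, 8)

1. B_x = 19  [B = 2·M−A = 2·(29/2, 13)−(10, 14)]
2. B_y = 12  [B = 2·M−A = 2·(29/2, 13)−(10, 14)]
   so B = (19, 12)
3. N_x = 11  [2·N = B+C = (19, 12)+(3, 4)]
4. N_y = 8  [2·N = B+C = (19, 12)+(3, 4)]
   so N = (11, 8)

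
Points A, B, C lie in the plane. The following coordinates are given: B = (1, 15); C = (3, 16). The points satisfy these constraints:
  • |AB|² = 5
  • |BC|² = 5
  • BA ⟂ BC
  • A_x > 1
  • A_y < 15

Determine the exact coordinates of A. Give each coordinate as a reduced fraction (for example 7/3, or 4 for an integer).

1. A_x = 2  [[BA ⟂ BC ⇒ 2x+1y-17=0] ∩ [|A−(1, 15)|²=5]]
2. A_y = 13  [[BA ⟂ BC ⇒ 2x+1y-17=0] ∩ [|A−(1, 15)|²=5]]
   so A = (2, 13)

A = (2, 13)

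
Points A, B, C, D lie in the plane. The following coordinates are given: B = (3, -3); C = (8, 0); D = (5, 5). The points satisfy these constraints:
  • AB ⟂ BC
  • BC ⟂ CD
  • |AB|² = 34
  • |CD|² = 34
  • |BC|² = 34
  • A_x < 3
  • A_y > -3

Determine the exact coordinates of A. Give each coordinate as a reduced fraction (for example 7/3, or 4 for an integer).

A = (0, 2)

1. A_x = 0  [[AB ⟂ BC ⇒ -5x-3y+6=0] ∩ [|A−(3, -3)|²=34]]
2. A_y = 2  [[AB ⟂ BC ⇒ -5x-3y+6=0] ∩ [|A−(3, -3)|²=34]]
   so A = (0, 2)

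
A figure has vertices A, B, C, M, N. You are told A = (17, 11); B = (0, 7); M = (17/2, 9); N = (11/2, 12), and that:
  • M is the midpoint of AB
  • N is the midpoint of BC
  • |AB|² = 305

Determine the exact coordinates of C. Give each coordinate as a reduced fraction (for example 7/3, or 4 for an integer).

C = (11, 17)

1. C_x = 11  [C = 2·N−B = 2·(11/2, 12)−(0, 7)]
2. C_y = 17  [C = 2·N−B = 2·(11/2, 12)−(0, 7)]
   so C = (11, 17)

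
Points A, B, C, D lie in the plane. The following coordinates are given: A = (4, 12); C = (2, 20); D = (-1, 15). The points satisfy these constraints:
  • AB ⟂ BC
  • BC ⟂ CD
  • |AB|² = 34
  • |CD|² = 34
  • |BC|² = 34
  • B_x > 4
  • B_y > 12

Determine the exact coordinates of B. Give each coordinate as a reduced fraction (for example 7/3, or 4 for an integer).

B = (7, 17)

1. B_x = 7  [[BC ⟂ CD ⇒ 3x+5y-106=0] ∩ [|B−(4, 12)|²=34]]
2. B_y = 17  [[BC ⟂ CD ⇒ 3x+5y-106=0] ∩ [|B−(4, 12)|²=34]]
   so B = (7, 17)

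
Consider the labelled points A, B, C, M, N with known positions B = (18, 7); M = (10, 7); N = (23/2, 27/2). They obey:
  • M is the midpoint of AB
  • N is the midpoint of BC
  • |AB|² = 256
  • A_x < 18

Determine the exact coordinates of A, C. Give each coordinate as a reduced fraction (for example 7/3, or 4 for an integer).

1. A_x = 2  [A = 2·M−B = 2·(10, 7)−(18, 7)]
2. A_y = 7  [A = 2·M−B = 2·(10, 7)−(18, 7)]
   so A = (2, 7)
3. C_x = 5  [C = 2·N−B = 2·(23/2, 27/2)−(18, 7)]
4. C_y = 20  [C = 2·N−B = 2·(23/2, 27/2)−(18, 7)]
   so C = (5, 20)

A = (2, 7)
C = (5, 20)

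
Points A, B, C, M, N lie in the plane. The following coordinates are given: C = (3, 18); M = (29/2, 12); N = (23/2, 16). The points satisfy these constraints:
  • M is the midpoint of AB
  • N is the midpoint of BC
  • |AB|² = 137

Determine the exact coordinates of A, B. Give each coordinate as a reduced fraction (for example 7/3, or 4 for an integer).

1. B_x = 20  [B = 2·N−C = 2·(23/2, 16)−(3, 18)]
2. B_y = 14  [B = 2·N−C = 2·(23/2, 16)−(3, 18)]
   so B = (20, 14)
3. A_x = 9  [A = 2·M−B = 2·(29/2, 12)−(20, 14)]
4. A_y = 10  [A = 2·M−B = 2·(29/2, 12)−(20, 14)]
   so A = (9, 10)

A = (9, 10)
B = (20, 14)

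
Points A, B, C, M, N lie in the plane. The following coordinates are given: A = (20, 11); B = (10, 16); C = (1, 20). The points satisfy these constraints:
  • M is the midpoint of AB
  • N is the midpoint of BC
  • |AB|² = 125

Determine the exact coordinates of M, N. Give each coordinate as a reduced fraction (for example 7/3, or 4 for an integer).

1. M_x = 15  [2·M = A+B = (20, 11)+(10, 16)]
2. M_y = 27/2  [2·M = A+B = (20, 11)+(10, 16)]
   so M = (15, 27/2)
3. N_x = 11/2  [2·N = B+C = (10, 16)+(1, 20)]
4. N_y = 18  [2·N = B+C = (10, 16)+(1, 20)]
   so N = (11/2, 18)

M = (15, 27/2)
N = (11/2, 18)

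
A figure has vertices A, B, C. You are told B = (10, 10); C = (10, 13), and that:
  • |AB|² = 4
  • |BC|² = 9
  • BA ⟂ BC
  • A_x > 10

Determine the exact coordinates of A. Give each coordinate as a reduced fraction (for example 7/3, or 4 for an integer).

1. A_x = 12  [[BA ⟂ BC ⇒ 3y-30=0] ∩ [|A−(10, 10)|²=4]]
2. A_y = 10  [[BA ⟂ BC ⇒ 3y-30=0] ∩ [|A−(10, 10)|²=4]]
   so A = (12, 10)

A = (12, 10)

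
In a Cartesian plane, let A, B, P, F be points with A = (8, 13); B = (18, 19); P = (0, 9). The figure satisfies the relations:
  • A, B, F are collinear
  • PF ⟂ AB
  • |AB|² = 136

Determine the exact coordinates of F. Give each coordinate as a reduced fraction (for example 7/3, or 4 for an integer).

F = (6/17, 143/17)

1. F_x = 6/17  [[A, B, F are collinear ⇒ -6x+10y-82=0] ∩ [PF ⟂ AB ⇒ 10x+6y-54=0]]
2. F_y = 143/17  [[A, B, F are collinear ⇒ -6x+10y-82=0] ∩ [PF ⟂ AB ⇒ 10x+6y-54=0]]
   so F = (6/17, 143/17)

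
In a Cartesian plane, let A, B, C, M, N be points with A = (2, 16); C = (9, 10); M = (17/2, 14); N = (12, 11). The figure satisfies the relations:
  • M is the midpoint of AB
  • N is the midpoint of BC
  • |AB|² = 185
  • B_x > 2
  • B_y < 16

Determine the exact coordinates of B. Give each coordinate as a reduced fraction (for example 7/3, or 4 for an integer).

1. B_x = 15  [B = 2·M−A = 2·(17/2, 14)−(2, 16)]
2. B_y = 12  [B = 2·M−A = 2·(17/2, 14)−(2, 16)]
   so B = (15, 12)

B = (15, 12)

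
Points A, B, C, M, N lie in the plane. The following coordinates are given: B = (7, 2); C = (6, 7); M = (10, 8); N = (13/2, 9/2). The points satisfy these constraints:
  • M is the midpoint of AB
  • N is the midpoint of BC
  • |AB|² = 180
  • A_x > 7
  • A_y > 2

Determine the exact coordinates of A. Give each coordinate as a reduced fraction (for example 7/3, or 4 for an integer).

A = (13, 14)

1. A_x = 13  [A = 2·M−B = 2·(10, 8)−(7, 2)]
2. A_y = 14  [A = 2·M−B = 2·(10, 8)−(7, 2)]
   so A = (13, 14)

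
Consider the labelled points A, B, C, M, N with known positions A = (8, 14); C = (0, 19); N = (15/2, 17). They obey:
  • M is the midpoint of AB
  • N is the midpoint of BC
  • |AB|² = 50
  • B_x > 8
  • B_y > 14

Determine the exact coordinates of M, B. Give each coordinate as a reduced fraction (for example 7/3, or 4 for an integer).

1. B_x = 15  [B = 2·N−C = 2·(15/2, 17)−(0, 19)]
2. B_y = 15  [B = 2·N−C = 2·(15/2, 17)−(0, 19)]
   so B = (15, 15)
3. M_x = 23/2  [2·M = A+B = (8, 14)+(15, 15)]
4. M_y = 29/2  [2·M = A+B = (8, 14)+(15, 15)]
   so M = (23/2, 29/2)

M = (23/2, 29/2)
B = (15, 15)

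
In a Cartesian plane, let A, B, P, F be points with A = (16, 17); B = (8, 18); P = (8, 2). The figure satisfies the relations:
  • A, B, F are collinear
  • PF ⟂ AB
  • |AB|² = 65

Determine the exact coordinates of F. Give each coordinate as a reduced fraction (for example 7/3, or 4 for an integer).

F = (648/65, 1154/65)

1. F_x = 648/65  [[A, B, F are collinear ⇒ -1x-8y+152=0] ∩ [PF ⟂ AB ⇒ -8x+1y+62=0]]
2. F_y = 1154/65  [[A, B, F are collinear ⇒ -1x-8y+152=0] ∩ [PF ⟂ AB ⇒ -8x+1y+62=0]]
   so F = (648/65, 1154/65)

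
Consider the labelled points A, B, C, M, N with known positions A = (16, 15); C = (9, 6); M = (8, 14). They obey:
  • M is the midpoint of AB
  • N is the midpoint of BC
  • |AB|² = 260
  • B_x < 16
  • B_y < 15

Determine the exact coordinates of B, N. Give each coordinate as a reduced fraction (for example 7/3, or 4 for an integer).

B = (0, 13)
N = (9/2, 19/2)

1. B_x = 0  [B = 2·M−A = 2·(8, 14)−(16, 15)]
2. B_y = 13  [B = 2·M−A = 2·(8, 14)−(16, 15)]
   so B = (0, 13)
3. N_x = 9/2  [2·N = B+C = (0, 13)+(9, 6)]
4. N_y = 19/2  [2·N = B+C = (0, 13)+(9, 6)]
   so N = (9/2, 19/2)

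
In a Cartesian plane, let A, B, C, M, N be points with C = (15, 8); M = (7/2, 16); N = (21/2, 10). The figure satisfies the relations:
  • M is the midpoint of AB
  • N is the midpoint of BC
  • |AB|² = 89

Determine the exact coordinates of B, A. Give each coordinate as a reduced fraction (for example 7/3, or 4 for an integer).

B = (6, 12)
A = (1, 20)

1. B_x = 6  [B = 2·N−C = 2·(21/2, 10)−(15, 8)]
2. B_y = 12  [B = 2·N−C = 2·(21/2, 10)−(15, 8)]
   so B = (6, 12)
3. A_x = 1  [A = 2·M−B = 2·(7/2, 16)−(6, 12)]
4. A_y = 20  [A = 2·M−B = 2·(7/2, 16)−(6, 12)]
   so A = (1, 20)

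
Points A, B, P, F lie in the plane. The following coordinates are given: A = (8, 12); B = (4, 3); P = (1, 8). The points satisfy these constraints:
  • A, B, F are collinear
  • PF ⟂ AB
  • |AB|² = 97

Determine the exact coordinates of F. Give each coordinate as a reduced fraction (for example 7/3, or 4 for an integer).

F = (520/97, 588/97)

1. F_x = 520/97  [[A, B, F are collinear ⇒ 9x-4y-24=0] ∩ [PF ⟂ AB ⇒ -4x-9y+76=0]]
2. F_y = 588/97  [[A, B, F are collinear ⇒ 9x-4y-24=0] ∩ [PF ⟂ AB ⇒ -4x-9y+76=0]]
   so F = (520/97, 588/97)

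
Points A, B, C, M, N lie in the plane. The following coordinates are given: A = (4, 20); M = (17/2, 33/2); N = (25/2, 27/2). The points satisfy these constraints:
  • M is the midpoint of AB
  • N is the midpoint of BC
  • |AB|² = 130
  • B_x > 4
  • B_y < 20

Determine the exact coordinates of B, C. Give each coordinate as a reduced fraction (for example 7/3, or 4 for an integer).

1. B_x = 13  [B = 2·M−A = 2·(17/2, 33/2)−(4, 20)]
2. B_y = 13  [B = 2·M−A = 2·(17/2, 33/2)−(4, 20)]
   so B = (13, 13)
3. C_x = 12  [C = 2·N−B = 2·(25/2, 27/2)−(13, 13)]
4. C_y = 14  [C = 2·N−B = 2·(25/2, 27/2)−(13, 13)]
   so C = (12, 14)

B = (13, 13)
C = (12, 14)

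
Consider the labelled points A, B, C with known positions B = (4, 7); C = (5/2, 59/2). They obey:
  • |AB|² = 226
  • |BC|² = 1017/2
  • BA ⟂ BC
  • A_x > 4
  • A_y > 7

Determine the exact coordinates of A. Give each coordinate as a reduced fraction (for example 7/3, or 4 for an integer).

1. A_x = 19  [[BA ⟂ BC ⇒ -3/2x+45/2y-303/2=0] ∩ [|A−(4, 7)|²=226]]
2. A_y = 8  [[BA ⟂ BC ⇒ -3/2x+45/2y-303/2=0] ∩ [|A−(4, 7)|²=226]]
   so A = (19, 8)

A = (19, 8)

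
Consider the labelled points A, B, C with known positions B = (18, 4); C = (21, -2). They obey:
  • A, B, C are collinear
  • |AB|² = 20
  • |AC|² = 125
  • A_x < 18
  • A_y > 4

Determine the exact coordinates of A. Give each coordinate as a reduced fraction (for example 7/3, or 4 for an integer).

A = (16, 8)

1. A_x = 16  [[A, B, C are collinear ⇒ 6x+3y-120=0] ∩ [|A−(18, 4)|²=20]]
2. A_y = 8  [[A, B, C are collinear ⇒ 6x+3y-120=0] ∩ [|A−(18, 4)|²=20]]
   so A = (16, 8)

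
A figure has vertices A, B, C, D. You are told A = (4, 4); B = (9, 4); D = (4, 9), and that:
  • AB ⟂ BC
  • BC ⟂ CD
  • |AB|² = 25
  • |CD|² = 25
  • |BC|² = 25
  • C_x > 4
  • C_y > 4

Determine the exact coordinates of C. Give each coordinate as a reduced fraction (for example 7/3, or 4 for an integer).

C = (9, 9)

1. C_x = 9  [[AB ⟂ BC ⇒ 5x-45=0] ∩ [|C−(4, 9)|²=25]]
2. C_y = 9  [[AB ⟂ BC ⇒ 5x-45=0] ∩ [|C−(4, 9)|²=25]]
   so C = (9, 9)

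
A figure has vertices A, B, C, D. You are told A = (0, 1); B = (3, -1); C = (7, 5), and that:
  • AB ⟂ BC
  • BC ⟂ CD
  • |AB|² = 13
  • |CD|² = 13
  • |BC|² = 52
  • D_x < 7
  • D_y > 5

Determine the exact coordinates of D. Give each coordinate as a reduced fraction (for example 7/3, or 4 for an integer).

1. D_x = 4  [[BC ⟂ CD ⇒ 4x+6y-58=0] ∩ [|D−(7, 5)|²=13]]
2. D_y = 7  [[BC ⟂ CD ⇒ 4x+6y-58=0] ∩ [|D−(7, 5)|²=13]]
   so D = (4, 7)

D = (4, 7)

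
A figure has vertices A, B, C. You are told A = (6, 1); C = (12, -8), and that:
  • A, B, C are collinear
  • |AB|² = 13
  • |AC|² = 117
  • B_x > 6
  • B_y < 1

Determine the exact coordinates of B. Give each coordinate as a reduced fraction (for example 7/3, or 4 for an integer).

1. B_x = 8  [[A, B, C are collinear ⇒ -9x-6y+60=0] ∩ [|B−(6, 1)|²=13]]
2. B_y = -2  [[A, B, C are collinear ⇒ -9x-6y+60=0] ∩ [|B−(6, 1)|²=13]]
   so B = (8, -2)

B = (8, -2)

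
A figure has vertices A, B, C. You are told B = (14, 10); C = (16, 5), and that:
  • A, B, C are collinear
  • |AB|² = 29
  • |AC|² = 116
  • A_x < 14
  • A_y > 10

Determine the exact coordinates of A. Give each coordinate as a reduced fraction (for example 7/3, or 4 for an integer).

1. A_x = 12  [[A, B, C are collinear ⇒ 5x+2y-90=0] ∩ [|A−(14, 10)|²=29]]
2. A_y = 15  [[A, B, C are collinear ⇒ 5x+2y-90=0] ∩ [|A−(14, 10)|²=29]]
   so A = (12, 15)

A = (12, 15)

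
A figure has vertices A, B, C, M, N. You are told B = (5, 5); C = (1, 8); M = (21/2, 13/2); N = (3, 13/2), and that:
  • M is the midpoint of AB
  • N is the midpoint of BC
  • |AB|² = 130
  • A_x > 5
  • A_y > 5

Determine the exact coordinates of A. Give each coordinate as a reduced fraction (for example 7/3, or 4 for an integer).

1. A_x = 16  [A = 2·M−B = 2·(21/2, 13/2)−(5, 5)]
2. A_y = 8  [A = 2·M−B = 2·(21/2, 13/2)−(5, 5)]
   so A = (16, 8)

A = (16, 8)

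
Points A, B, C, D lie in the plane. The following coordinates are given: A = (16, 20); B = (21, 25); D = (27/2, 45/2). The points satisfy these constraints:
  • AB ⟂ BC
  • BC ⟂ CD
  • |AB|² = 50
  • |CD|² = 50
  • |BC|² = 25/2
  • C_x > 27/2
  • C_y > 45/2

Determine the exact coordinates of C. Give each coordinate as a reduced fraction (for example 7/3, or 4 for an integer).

1. C_x = 37/2  [[AB ⟂ BC ⇒ 5x+5y-230=0] ∩ [|C−(27/2, 45/2)|²=50]]
2. C_y = 55/2  [[AB ⟂ BC ⇒ 5x+5y-230=0] ∩ [|C−(27/2, 45/2)|²=50]]
   so C = (37/2, 55/2)

C = (37/2, 55/2)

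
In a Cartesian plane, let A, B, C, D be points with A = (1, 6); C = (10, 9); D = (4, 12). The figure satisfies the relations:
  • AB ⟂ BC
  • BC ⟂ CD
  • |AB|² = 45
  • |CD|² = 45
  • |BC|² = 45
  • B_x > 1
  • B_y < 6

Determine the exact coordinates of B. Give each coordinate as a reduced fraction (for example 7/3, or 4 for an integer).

B = (7, 3)

1. B_x = 7  [[BC ⟂ CD ⇒ 6x-3y-33=0] ∩ [|B−(1, 6)|²=45]]
2. B_y = 3  [[BC ⟂ CD ⇒ 6x-3y-33=0] ∩ [|B−(1, 6)|²=45]]
   so B = (7, 3)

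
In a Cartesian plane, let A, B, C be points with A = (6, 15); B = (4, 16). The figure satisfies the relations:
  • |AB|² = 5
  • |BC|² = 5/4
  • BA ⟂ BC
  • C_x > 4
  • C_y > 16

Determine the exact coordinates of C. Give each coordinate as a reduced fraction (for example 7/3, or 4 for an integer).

1. C_x = 9/2  [[BA ⟂ BC ⇒ 2x-1y+8=0] ∩ [|C−(4, 16)|²=5/4]]
2. C_y = 17  [[BA ⟂ BC ⇒ 2x-1y+8=0] ∩ [|C−(4, 16)|²=5/4]]
   so C = (9/2, 17)

C = (9/2, 17)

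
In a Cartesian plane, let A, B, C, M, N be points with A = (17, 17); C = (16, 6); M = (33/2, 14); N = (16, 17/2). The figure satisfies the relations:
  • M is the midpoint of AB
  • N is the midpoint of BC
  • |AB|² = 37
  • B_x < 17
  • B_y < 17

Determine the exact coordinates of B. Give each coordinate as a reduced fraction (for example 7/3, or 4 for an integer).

1. B_x = 16  [B = 2·M−A = 2·(33/2, 14)−(17, 17)]
2. B_y = 11  [B = 2·M−A = 2·(33/2, 14)−(17, 17)]
   so B = (16, 11)

B = (16, 11)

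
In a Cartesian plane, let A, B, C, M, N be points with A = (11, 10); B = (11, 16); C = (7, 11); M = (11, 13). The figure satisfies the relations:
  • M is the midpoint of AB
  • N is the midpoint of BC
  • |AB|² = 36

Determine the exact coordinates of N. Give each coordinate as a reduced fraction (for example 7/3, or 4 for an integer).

N = (9, 27/2)

1. N_x = 9  [2·N = B+C = (11, 16)+(7, 11)]
2. N_y = 27/2  [2·N = B+C = (11, 16)+(7, 11)]
   so N = (9, 27/2)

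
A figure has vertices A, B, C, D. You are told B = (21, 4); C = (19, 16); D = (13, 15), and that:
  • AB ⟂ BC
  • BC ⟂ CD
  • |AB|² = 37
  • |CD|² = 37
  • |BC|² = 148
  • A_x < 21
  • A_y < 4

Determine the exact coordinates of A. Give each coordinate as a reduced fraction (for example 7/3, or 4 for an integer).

1. A_x = 15  [[AB ⟂ BC ⇒ 2x-12y+6=0] ∩ [|A−(21, 4)|²=37]]
2. A_y = 3  [[AB ⟂ BC ⇒ 2x-12y+6=0] ∩ [|A−(21, 4)|²=37]]
   so A = (15, 3)

A = (15, 3)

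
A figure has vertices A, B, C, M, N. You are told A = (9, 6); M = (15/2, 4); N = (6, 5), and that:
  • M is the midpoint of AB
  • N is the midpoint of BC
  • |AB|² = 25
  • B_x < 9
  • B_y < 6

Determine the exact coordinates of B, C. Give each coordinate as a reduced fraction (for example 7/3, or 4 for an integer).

B = (6, 2)
C = (6, 8)

1. B_x = 6  [B = 2·M−A = 2·(15/2, 4)−(9, 6)]
2. B_y = 2  [B = 2·M−A = 2·(15/2, 4)−(9, 6)]
   so B = (6, 2)
3. C_x = 6  [C = 2·N−B = 2·(6, 5)−(6, 2)]
4. C_y = 8  [C = 2·N−B = 2·(6, 5)−(6, 2)]
   so C = (6, 8)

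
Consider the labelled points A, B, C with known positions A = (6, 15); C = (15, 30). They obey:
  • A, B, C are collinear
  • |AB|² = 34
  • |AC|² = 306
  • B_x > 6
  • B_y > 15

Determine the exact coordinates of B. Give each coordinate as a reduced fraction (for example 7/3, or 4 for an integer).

B = (9, 20)

1. B_x = 9  [[A, B, C are collinear ⇒ 15x-9y+45=0] ∩ [|B−(6, 15)|²=34]]
2. B_y = 20  [[A, B, C are collinear ⇒ 15x-9y+45=0] ∩ [|B−(6, 15)|²=34]]
   so B = (9, 20)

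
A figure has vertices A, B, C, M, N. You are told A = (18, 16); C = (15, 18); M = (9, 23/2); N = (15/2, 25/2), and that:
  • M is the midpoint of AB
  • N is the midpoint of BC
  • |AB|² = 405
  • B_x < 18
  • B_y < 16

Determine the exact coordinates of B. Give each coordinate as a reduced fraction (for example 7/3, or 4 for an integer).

1. B_x = 0  [B = 2·M−A = 2·(9, 23/2)−(18, 16)]
2. B_y = 7  [B = 2·M−A = 2·(9, 23/2)−(18, 16)]
   so B = (0, 7)

B = (0, 7)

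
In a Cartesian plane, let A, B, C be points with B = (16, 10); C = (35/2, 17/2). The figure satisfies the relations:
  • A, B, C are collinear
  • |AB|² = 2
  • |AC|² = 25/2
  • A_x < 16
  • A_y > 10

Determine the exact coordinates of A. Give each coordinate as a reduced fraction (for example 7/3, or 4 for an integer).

1. A_x = 15  [[A, B, C are collinear ⇒ 3/2x+3/2y-39=0] ∩ [|A−(16, 10)|²=2]]
2. A_y = 11  [[A, B, C are collinear ⇒ 3/2x+3/2y-39=0] ∩ [|A−(16, 10)|²=2]]
   so A = (15, 11)

A = (15, 11)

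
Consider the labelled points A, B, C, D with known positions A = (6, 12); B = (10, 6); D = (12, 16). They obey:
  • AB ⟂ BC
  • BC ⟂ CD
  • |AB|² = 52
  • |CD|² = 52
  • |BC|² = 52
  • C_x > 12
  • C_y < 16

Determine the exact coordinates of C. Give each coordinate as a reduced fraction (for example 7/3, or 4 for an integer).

C = (16, 10)

1. C_x = 16  [[AB ⟂ BC ⇒ 4x-6y-4=0] ∩ [|C−(12, 16)|²=52]]
2. C_y = 10  [[AB ⟂ BC ⇒ 4x-6y-4=0] ∩ [|C−(12, 16)|²=52]]
   so C = (16, 10)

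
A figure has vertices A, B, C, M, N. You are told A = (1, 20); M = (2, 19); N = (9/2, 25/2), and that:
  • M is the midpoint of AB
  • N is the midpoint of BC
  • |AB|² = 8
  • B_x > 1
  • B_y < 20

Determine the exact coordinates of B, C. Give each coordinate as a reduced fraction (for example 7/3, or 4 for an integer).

1. B_x = 3  [B = 2·M−A = 2·(2, 19)−(1, 20)]
2. B_y = 18  [B = 2·M−A = 2·(2, 19)−(1, 20)]
   so B = (3, 18)
3. C_x = 6  [C = 2·N−B = 2·(9/2, 25/2)−(3, 18)]
4. C_y = 7  [C = 2·N−B = 2·(9/2, 25/2)−(3, 18)]
   so C = (6, 7)

B = (3, 18)
C = (6, 7)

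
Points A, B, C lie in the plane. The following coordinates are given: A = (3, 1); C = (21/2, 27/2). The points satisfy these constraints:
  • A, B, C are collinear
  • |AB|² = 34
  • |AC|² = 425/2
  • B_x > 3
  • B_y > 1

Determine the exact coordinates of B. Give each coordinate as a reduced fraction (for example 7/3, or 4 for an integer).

1. B_x = 6  [[A, B, C are collinear ⇒ 25/2x-15/2y-30=0] ∩ [|B−(3, 1)|²=34]]
2. B_y = 6  [[A, B, C are collinear ⇒ 25/2x-15/2y-30=0] ∩ [|B−(3, 1)|²=34]]
   so B = (6, 6)

B = (6, 6)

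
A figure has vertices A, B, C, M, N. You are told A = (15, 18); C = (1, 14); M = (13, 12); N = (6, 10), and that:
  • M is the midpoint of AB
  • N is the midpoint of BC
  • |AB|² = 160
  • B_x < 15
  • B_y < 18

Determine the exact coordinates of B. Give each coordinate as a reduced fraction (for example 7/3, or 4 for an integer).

B = (11, 6)

1. B_x = 11  [B = 2·M−A = 2·(13, 12)−(15, 18)]
2. B_y = 6  [B = 2·M−A = 2·(13, 12)−(15, 18)]
   so B = (11, 6)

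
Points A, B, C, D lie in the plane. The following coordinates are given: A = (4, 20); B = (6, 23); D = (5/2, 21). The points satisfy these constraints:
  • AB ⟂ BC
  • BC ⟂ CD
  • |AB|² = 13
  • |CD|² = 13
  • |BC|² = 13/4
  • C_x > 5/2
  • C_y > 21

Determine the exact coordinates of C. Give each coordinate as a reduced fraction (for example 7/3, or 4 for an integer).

1. C_x = 9/2  [[AB ⟂ BC ⇒ 2x+3y-81=0] ∩ [|C−(5/2, 21)|²=13]]
2. C_y = 24  [[AB ⟂ BC ⇒ 2x+3y-81=0] ∩ [|C−(5/2, 21)|²=13]]
   so C = (9/2, 24)

C = (9/2, 24)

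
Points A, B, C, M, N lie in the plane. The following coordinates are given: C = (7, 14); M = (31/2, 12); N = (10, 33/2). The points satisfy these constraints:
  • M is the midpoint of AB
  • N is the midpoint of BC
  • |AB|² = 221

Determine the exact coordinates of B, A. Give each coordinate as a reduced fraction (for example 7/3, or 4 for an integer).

B = (13, 19)
A = (18, 5)

1. B_x = 13  [B = 2·N−C = 2·(10, 33/2)−(7, 14)]
2. B_y = 19  [B = 2·N−C = 2·(10, 33/2)−(7, 14)]
   so B = (13, 19)
3. A_x = 18  [A = 2·M−B = 2·(31/2, 12)−(13, 19)]
4. A_y = 5  [A = 2·M−B = 2·(31/2, 12)−(13, 19)]
   so A = (18, 5)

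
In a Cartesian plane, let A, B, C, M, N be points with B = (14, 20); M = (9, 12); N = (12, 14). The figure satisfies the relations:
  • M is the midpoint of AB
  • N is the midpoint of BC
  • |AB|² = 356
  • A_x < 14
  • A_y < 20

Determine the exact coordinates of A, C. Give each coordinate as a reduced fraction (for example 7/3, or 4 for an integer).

1. A_x = 4  [A = 2·M−B = 2·(9, 12)−(14, 20)]
2. A_y = 4  [A = 2·M−B = 2·(9, 12)−(14, 20)]
   so A = (4, 4)
3. C_x = 10  [C = 2·N−B = 2·(12, 14)−(14, 20)]
4. C_y = 8  [C = 2·N−B = 2·(12, 14)−(14, 20)]
   so C = (10, 8)

A = (4, 4)
C = (10, 8)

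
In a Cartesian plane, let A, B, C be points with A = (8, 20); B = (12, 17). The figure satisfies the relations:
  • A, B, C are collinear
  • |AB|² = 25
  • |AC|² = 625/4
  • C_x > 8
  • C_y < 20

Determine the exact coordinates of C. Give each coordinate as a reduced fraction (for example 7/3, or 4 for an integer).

1. C_x = 18  [[A, B, C are collinear ⇒ 3x+4y-104=0] ∩ [|C−(8, 20)|²=625/4]]
2. C_y = 25/2  [[A, B, C are collinear ⇒ 3x+4y-104=0] ∩ [|C−(8, 20)|²=625/4]]
   so C = (18, 25/2)

C = (18, 25/2)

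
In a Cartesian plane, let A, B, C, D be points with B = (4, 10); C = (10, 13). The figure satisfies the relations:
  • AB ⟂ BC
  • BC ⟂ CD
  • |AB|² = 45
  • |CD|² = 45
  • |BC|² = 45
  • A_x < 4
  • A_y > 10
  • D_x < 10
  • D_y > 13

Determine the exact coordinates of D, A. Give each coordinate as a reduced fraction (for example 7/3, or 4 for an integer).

1. D_x = 7  [[BC ⟂ CD ⇒ 6x+3y-99=0] ∩ [|D−(10, 13)|²=45]]
2. D_y = 19  [[BC ⟂ CD ⇒ 6x+3y-99=0] ∩ [|D−(10, 13)|²=45]]
   so D = (7, 19)
3. A_x = 1  [[AB ⟂ BC ⇒ -6x-3y+54=0] ∩ [|A−(4, 10)|²=45]]
4. A_y = 16  [[AB ⟂ BC ⇒ -6x-3y+54=0] ∩ [|A−(4, 10)|²=45]]
   so A = (1, 16)

D = (7, 19)
A = (1, 16)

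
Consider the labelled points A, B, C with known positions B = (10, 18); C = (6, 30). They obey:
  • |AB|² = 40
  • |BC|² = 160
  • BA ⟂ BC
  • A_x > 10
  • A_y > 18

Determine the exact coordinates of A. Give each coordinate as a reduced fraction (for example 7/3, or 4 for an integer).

A = (16, 20)

1. A_x = 16  [[BA ⟂ BC ⇒ -4x+12y-176=0] ∩ [|A−(10, 18)|²=40]]
2. A_y = 20  [[BA ⟂ BC ⇒ -4x+12y-176=0] ∩ [|A−(10, 18)|²=40]]
   so A = (16, 20)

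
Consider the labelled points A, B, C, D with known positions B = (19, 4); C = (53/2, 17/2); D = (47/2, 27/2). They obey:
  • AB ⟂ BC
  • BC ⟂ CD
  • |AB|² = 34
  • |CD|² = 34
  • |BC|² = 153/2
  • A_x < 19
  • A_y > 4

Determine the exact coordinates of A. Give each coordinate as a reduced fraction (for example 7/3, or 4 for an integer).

A = (16, 9)

1. A_x = 16  [[AB ⟂ BC ⇒ -15/2x-9/2y+321/2=0] ∩ [|A−(19, 4)|²=34]]
2. A_y = 9  [[AB ⟂ BC ⇒ -15/2x-9/2y+321/2=0] ∩ [|A−(19, 4)|²=34]]
   so A = (16, 9)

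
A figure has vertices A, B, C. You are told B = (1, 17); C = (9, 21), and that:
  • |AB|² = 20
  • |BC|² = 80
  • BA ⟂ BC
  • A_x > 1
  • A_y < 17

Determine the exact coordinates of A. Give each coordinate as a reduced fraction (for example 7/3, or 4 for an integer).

A = (3, 13)

1. A_x = 3  [[BA ⟂ BC ⇒ 8x+4y-76=0] ∩ [|A−(1, 17)|²=20]]
2. A_y = 13  [[BA ⟂ BC ⇒ 8x+4y-76=0] ∩ [|A−(1, 17)|²=20]]
   so A = (3, 13)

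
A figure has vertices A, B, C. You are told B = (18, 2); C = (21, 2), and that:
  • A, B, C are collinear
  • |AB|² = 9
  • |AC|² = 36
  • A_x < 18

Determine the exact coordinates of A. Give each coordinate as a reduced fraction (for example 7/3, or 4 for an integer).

1. A_x = 15  [[A, B, C are collinear ⇒ 3y-6=0] ∩ [|A−(18, 2)|²=9]]
2. A_y = 2  [[A, B, C are collinear ⇒ 3y-6=0] ∩ [|A−(18, 2)|²=9]]
   so A = (15, 2)

A = (15, 2)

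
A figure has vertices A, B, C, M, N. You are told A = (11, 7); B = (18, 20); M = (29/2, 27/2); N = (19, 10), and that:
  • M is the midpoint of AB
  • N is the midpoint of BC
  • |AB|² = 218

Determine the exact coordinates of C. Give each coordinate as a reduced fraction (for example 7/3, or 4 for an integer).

1. C_x = 20  [C = 2·N−B = 2·(19, 10)−(18, 20)]
2. C_y = 0  [C = 2·N−B = 2·(19, 10)−(18, 20)]
   so C = (20, 0)

C = (20, 0)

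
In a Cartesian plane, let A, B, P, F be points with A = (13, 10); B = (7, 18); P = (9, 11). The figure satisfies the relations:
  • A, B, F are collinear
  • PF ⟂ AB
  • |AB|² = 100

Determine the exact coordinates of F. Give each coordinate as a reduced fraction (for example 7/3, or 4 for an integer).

1. F_x = 277/25  [[A, B, F are collinear ⇒ -8x-6y+164=0] ∩ [PF ⟂ AB ⇒ -6x+8y-34=0]]
2. F_y = 314/25  [[A, B, F are collinear ⇒ -8x-6y+164=0] ∩ [PF ⟂ AB ⇒ -6x+8y-34=0]]
   so F = (277/25, 314/25)

F = (277/25, 314/25)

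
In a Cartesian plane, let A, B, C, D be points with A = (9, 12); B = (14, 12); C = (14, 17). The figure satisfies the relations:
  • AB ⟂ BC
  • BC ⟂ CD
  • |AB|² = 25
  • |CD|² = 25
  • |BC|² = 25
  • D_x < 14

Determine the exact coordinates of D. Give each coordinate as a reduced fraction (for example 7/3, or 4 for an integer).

D = (9, 17)

1. D_x = 9  [[BC ⟂ CD ⇒ 5y-85=0] ∩ [|D−(14, 17)|²=25]]
2. D_y = 17  [[BC ⟂ CD ⇒ 5y-85=0] ∩ [|D−(14, 17)|²=25]]
   so D = (9, 17)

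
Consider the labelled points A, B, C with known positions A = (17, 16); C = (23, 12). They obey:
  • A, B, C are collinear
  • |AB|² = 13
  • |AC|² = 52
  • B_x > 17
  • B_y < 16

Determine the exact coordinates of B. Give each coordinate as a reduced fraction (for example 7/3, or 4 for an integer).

1. B_x = 20  [[A, B, C are collinear ⇒ -4x-6y+164=0] ∩ [|B−(17, 16)|²=13]]
2. B_y = 14  [[A, B, C are collinear ⇒ -4x-6y+164=0] ∩ [|B−(17, 16)|²=13]]
   so B = (20, 14)

B = (20, 14)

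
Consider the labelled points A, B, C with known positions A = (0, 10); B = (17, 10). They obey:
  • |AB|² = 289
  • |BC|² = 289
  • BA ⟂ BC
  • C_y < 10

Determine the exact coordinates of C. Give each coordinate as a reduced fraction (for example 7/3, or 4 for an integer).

1. C_x = 17  [[BA ⟂ BC ⇒ -17x+289=0] ∩ [|C−(17, 10)|²=289]]
2. C_y = -7  [[BA ⟂ BC ⇒ -17x+289=0] ∩ [|C−(17, 10)|²=289]]
   so C = (17, -7)

C = (17, -7)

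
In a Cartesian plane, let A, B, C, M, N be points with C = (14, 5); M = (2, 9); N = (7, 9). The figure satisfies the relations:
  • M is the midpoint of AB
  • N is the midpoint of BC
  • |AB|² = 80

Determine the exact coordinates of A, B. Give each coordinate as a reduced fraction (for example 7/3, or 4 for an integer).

1. B_x = 0  [B = 2·N−C = 2·(7, 9)−(14, 5)]
2. B_y = 13  [B = 2·N−C = 2·(7, 9)−(14, 5)]
   so B = (0, 13)
3. A_x = 4  [A = 2·M−B = 2·(2, 9)−(0, 13)]
4. A_y = 5  [A = 2·M−B = 2·(2, 9)−(0, 13)]
   so A = (4, 5)

A = (4, 5)
B = (0, 13)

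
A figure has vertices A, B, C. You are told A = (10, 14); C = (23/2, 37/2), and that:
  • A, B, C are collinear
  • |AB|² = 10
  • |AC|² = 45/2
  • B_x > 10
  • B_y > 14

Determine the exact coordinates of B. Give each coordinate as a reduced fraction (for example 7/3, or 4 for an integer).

B = (11, 17)

1. B_x = 11  [[A, B, C are collinear ⇒ 9/2x-3/2y-24=0] ∩ [|B−(10, 14)|²=10]]
2. B_y = 17  [[A, B, C are collinear ⇒ 9/2x-3/2y-24=0] ∩ [|B−(10, 14)|²=10]]
   so B = (11, 17)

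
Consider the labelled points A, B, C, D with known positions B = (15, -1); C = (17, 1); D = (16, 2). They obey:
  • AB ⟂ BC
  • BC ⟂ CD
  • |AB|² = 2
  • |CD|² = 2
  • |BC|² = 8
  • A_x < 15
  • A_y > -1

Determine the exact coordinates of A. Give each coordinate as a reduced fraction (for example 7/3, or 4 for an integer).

1. A_x = 14  [[AB ⟂ BC ⇒ -2x-2y+28=0] ∩ [|A−(15, -1)|²=2]]
2. A_y = 0  [[AB ⟂ BC ⇒ -2x-2y+28=0] ∩ [|A−(15, -1)|²=2]]
   so A = (14, 0)

A = (14, 0)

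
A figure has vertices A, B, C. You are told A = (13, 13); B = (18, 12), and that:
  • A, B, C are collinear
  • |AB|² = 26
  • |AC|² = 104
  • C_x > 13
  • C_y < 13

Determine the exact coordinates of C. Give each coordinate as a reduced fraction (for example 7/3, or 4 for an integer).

1. C_x = 23  [[A, B, C are collinear ⇒ 1x+5y-78=0] ∩ [|C−(13, 13)|²=104]]
2. C_y = 11  [[A, B, C are collinear ⇒ 1x+5y-78=0] ∩ [|C−(13, 13)|²=104]]
   so C = (23, 11)

C = (23, 11)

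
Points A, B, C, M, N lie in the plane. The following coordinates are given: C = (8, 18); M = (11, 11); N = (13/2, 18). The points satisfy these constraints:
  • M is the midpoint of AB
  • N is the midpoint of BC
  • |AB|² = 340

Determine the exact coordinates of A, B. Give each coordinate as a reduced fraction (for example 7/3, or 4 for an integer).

A = (17, 4)
B = (5, 18)

1. B_x = 5  [B = 2·N−C = 2·(13/2, 18)−(8, 18)]
2. B_y = 18  [B = 2·N−C = 2·(13/2, 18)−(8, 18)]
   so B = (5, 18)
3. A_x = 17  [A = 2·M−B = 2·(11, 11)−(5, 18)]
4. A_y = 4  [A = 2·M−B = 2·(11, 11)−(5, 18)]
   so A = (17, 4)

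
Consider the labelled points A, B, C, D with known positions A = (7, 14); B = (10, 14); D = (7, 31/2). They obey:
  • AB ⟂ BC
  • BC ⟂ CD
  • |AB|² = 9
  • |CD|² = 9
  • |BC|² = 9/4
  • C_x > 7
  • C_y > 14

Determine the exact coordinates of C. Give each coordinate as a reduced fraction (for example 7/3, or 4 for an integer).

C = (10, 31/2)

1. C_x = 10  [[AB ⟂ BC ⇒ 3x-30=0] ∩ [|C−(7, 31/2)|²=9]]
2. C_y = 31/2  [[AB ⟂ BC ⇒ 3x-30=0] ∩ [|C−(7, 31/2)|²=9]]
   so C = (10, 31/2)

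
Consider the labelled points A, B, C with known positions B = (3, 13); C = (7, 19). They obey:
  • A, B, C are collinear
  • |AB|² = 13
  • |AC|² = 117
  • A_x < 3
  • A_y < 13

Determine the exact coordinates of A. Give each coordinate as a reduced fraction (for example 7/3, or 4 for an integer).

1. A_x = 1  [[A, B, C are collinear ⇒ -6x+4y-34=0] ∩ [|A−(3, 13)|²=13]]
2. A_y = 10  [[A, B, C are collinear ⇒ -6x+4y-34=0] ∩ [|A−(3, 13)|²=13]]
   so A = (1, 10)

A = (1, 10)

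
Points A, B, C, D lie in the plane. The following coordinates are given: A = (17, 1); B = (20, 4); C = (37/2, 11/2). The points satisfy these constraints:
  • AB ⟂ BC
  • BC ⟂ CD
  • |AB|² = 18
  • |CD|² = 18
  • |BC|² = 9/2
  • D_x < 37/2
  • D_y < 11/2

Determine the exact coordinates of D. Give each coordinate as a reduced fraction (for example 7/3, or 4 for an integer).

1. D_x = 31/2  [[BC ⟂ CD ⇒ -3/2x+3/2y+39/2=0] ∩ [|D−(37/2, 11/2)|²=18]]
2. D_y = 5/2  [[BC ⟂ CD ⇒ -3/2x+3/2y+39/2=0] ∩ [|D−(37/2, 11/2)|²=18]]
   so D = (31/2, 5/2)

D = (31/2, 5/2)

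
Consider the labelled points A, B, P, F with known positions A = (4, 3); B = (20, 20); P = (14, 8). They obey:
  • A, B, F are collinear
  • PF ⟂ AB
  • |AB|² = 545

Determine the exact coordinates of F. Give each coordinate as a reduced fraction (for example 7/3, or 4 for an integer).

F = (1220/109, 1160/109)

1. F_x = 1220/109  [[A, B, F are collinear ⇒ -17x+16y+20=0] ∩ [PF ⟂ AB ⇒ 16x+17y-360=0]]
2. F_y = 1160/109  [[A, B, F are collinear ⇒ -17x+16y+20=0] ∩ [PF ⟂ AB ⇒ 16x+17y-360=0]]
   so F = (1220/109, 1160/109)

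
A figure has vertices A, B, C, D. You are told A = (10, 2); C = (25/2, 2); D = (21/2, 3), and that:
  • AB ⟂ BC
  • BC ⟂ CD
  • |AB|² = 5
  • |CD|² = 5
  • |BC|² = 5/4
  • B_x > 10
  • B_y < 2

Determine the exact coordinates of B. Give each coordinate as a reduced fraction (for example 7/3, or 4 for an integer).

B = (12, 1)

1. B_x = 12  [[BC ⟂ CD ⇒ 2x-1y-23=0] ∩ [|B−(10, 2)|²=5]]
2. B_y = 1  [[BC ⟂ CD ⇒ 2x-1y-23=0] ∩ [|B−(10, 2)|²=5]]
   so B = (12, 1)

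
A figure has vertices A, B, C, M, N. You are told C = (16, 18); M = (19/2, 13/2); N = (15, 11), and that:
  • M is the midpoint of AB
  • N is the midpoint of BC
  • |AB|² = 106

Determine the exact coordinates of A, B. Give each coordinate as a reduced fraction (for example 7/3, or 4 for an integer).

1. B_x = 14  [B = 2·N−C = 2·(15, 11)−(16, 18)]
2. B_y = 4  [B = 2·N−C = 2·(15, 11)−(16, 18)]
   so B = (14, 4)
3. A_x = 5  [A = 2·M−B = 2·(19/2, 13/2)−(14, 4)]
4. A_y = 9  [A = 2·M−B = 2·(19/2, 13/2)−(14, 4)]
   so A = (5, 9)

A = (5, 9)
B = (14, 4)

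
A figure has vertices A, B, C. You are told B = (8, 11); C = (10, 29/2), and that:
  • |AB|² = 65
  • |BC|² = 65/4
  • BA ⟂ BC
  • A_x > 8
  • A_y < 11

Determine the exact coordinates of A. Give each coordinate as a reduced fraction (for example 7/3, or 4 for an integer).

1. A_x = 15  [[BA ⟂ BC ⇒ 2x+7/2y-109/2=0] ∩ [|A−(8, 11)|²=65]]
2. A_y = 7  [[BA ⟂ BC ⇒ 2x+7/2y-109/2=0] ∩ [|A−(8, 11)|²=65]]
   so A = (15, 7)

A = (15, 7)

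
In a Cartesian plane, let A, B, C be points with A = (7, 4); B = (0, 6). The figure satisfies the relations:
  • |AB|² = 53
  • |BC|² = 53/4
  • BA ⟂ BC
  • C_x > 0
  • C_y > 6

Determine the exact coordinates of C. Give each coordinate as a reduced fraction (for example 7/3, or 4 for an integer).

1. C_x = 1  [[BA ⟂ BC ⇒ 7x-2y+12=0] ∩ [|C−(0, 6)|²=53/4]]
2. C_y = 19/2  [[BA ⟂ BC ⇒ 7x-2y+12=0] ∩ [|C−(0, 6)|²=53/4]]
   so C = (1, 19/2)

C = (1, 19/2)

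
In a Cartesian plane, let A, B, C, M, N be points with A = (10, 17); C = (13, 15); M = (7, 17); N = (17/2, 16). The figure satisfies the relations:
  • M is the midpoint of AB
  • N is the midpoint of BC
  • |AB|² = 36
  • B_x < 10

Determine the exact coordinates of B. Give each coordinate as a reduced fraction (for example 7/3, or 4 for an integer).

B = (4, 17)

1. B_x = 4  [B = 2·M−A = 2·(7, 17)−(10, 17)]
2. B_y = 17  [B = 2·M−A = 2·(7, 17)−(10, 17)]
   so B = (4, 17)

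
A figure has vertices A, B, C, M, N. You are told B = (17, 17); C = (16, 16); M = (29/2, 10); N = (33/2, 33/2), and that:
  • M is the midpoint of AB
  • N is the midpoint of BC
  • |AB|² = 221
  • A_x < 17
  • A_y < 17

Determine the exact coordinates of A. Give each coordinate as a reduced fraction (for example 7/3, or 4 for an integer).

A = (12, 3)

1. A_x = 12  [A = 2·M−B = 2·(29/2, 10)−(17, 17)]
2. A_y = 3  [A = 2·M−B = 2·(29/2, 10)−(17, 17)]
   so A = (12, 3)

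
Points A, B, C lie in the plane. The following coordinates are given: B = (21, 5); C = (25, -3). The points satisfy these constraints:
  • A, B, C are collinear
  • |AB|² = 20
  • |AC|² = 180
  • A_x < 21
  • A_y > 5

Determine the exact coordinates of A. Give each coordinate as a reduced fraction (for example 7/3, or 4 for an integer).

1. A_x = 19  [[A, B, C are collinear ⇒ 8x+4y-188=0] ∩ [|A−(21, 5)|²=20]]
2. A_y = 9  [[A, B, C are collinear ⇒ 8x+4y-188=0] ∩ [|A−(21, 5)|²=20]]
   so A = (19, 9)

A = (19, 9)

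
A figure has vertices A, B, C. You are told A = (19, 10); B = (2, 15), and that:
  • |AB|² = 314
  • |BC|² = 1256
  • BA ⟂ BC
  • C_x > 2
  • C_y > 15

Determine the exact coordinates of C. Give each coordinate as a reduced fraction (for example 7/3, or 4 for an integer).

1. C_x = 12  [[BA ⟂ BC ⇒ 17x-5y+41=0] ∩ [|C−(2, 15)|²=1256]]
2. C_y = 49  [[BA ⟂ BC ⇒ 17x-5y+41=0] ∩ [|C−(2, 15)|²=1256]]
   so C = (12, 49)

C = (12, 49)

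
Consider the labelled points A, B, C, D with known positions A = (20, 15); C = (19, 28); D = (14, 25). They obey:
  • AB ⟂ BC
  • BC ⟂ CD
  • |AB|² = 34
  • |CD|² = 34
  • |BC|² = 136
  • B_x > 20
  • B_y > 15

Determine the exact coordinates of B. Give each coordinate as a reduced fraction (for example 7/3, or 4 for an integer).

B = (25, 18)

1. B_x = 25  [[BC ⟂ CD ⇒ 5x+3y-179=0] ∩ [|B−(20, 15)|²=34]]
2. B_y = 18  [[BC ⟂ CD ⇒ 5x+3y-179=0] ∩ [|B−(20, 15)|²=34]]
   so B = (25, 18)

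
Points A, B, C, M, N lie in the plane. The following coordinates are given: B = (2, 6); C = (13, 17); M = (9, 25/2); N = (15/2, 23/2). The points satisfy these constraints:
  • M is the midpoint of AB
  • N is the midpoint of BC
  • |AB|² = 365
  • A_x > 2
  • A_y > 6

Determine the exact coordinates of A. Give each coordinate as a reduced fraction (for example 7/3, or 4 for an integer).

1. A_x = 16  [A = 2·M−B = 2·(9, 25/2)−(2, 6)]
2. A_y = 19  [A = 2·M−B = 2·(9, 25/2)−(2, 6)]
   so A = (16, 19)

A = (16, 19)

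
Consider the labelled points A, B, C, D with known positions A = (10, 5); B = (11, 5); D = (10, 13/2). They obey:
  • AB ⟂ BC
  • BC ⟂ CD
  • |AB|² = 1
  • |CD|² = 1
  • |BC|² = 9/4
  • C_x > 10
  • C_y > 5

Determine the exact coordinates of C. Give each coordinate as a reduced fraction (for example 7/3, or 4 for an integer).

C = (11, 13/2)

1. C_x = 11  [[AB ⟂ BC ⇒ 1x-11=0] ∩ [|C−(10, 13/2)|²=1]]
2. C_y = 13/2  [[AB ⟂ BC ⇒ 1x-11=0] ∩ [|C−(10, 13/2)|²=1]]
   so C = (11, 13/2)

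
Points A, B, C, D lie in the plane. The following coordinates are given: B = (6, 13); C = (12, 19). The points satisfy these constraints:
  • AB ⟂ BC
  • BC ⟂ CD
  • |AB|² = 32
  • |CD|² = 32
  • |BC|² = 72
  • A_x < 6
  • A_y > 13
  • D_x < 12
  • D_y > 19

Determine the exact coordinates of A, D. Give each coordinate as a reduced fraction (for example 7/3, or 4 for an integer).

A = (2, 17)
D = (8, 23)

1. A_x = 2  [[AB ⟂ BC ⇒ -6x-6y+114=0] ∩ [|A−(6, 13)|²=32]]
2. A_y = 17  [[AB ⟂ BC ⇒ -6x-6y+114=0] ∩ [|A−(6, 13)|²=32]]
   so A = (2, 17)
3. D_x = 8  [[BC ⟂ CD ⇒ 6x+6y-186=0] ∩ [|D−(12, 19)|²=32]]
4. D_y = 23  [[BC ⟂ CD ⇒ 6x+6y-186=0] ∩ [|D−(12, 19)|²=32]]
   so D = (8, 23)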